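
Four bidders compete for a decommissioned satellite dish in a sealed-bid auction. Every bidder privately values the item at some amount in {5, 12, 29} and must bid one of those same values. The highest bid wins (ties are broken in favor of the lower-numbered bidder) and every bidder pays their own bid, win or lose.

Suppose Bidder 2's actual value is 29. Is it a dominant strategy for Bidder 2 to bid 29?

No

Consider the case where Bidder 1 bids 5, Bidder 3 bids 5 and Bidder 4 bids 5.
Truthful bid 29: wins, pays 29, utility 29 - 29 = 0.
Bid 12 instead: wins, pays 12, utility 29 - 12 = 17.
Since 17 > 0, bidding 12 is strictly better here, so truthful bidding is not dominant.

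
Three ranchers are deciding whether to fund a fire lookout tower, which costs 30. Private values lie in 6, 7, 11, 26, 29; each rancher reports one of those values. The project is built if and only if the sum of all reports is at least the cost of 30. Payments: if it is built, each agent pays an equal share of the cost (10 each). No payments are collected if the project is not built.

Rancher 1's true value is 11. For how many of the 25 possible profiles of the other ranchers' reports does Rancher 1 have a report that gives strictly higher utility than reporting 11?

Others report (6, 6): truth gives 0; report 26 gives 1 > 0. Violating.
Others report (6, 7): truth gives 0; report 26 gives 1 > 0. Violating.
Others report (6, 11): truth gives 0; report 26 gives 1 > 0. Violating.
Others report (7, 6): truth gives 0; report 26 gives 1 > 0. Violating.
Others report (6, 26): truth gives 1; no alternative beats it.
Others report (6, 29): truth gives 1; no alternative beats it.
(Checking all 25 profiles: 8 have a profitable deviation, 17 do not.)

8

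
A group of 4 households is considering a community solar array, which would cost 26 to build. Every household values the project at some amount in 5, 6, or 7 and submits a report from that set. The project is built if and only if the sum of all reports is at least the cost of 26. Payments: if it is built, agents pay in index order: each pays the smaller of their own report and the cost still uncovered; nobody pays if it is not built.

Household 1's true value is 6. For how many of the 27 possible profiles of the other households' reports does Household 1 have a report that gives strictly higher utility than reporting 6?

Others report (7, 7, 7): truth gives 0; report 5 gives 1 > 0. Violating.
Others report (5, 5, 5): truth gives 0; no alternative beats it.
Others report (5, 5, 6): truth gives 0; no alternative beats it.
(Checking all 27 profiles: 1 has a profitable deviation, 26 do not.)

1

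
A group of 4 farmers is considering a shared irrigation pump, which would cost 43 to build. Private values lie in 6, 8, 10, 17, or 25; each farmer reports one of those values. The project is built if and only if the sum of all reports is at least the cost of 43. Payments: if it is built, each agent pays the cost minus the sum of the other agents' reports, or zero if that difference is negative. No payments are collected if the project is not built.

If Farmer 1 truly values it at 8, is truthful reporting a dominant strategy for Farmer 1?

Check each profile of the others' reports and compare truth against every alternative report.
Others report (6, 17, 25): truth gives 8, best alternative gives 8.
Others report (6, 25, 17): truth gives 8, best alternative gives 8.
Others report (6, 25, 25): truth gives 8, best alternative gives 8.
Others report (8, 10, 25): truth gives 8, best alternative gives 8.
Others report (8, 17, 25): truth gives 8, best alternative gives 8.
Others report (8, 25, 10): truth gives 8, best alternative gives 8.
(Remaining 119 profiles checked similarly; truth is weakly best in each.)
In every case the truthful report is at least as good as any alternative, so it is a dominant strategy.

Yes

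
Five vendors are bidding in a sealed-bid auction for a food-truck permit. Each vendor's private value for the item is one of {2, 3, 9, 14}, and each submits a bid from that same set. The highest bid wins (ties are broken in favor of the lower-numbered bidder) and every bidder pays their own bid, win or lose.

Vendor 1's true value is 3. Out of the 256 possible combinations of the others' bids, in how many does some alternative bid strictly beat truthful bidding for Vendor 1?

Others bid (2, 2, 2, 2): truth gives 0; bid 2 gives 1 > 0. Violating.
Others bid (2, 2, 2, 9): truth gives -3; bid 2 gives -2 > -3. Violating.
Others bid (2, 2, 2, 14): truth gives -3; bid 2 gives -2 > -3. Violating.
Others bid (2, 2, 3, 9): truth gives -3; bid 2 gives -2 > -3. Violating.
Others bid (2, 2, 2, 3): truth gives 0; no alternative beats it.
Others bid (2, 2, 3, 2): truth gives 0; no alternative beats it.
(Checking all 256 profiles: 241 have a profitable deviation, 15 do not.)

241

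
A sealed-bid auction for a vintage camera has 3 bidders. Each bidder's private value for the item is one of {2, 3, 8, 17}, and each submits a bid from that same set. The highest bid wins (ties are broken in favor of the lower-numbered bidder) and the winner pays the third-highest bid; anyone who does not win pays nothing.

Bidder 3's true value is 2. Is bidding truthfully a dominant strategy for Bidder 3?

Yes

Check each profile of the others' bids and compare truth against every alternative bid.
Others bid (2, 2): truth gives 0, best alternative gives 0.
Others bid (2, 3): truth gives 0, best alternative gives 0.
Others bid (2, 8): truth gives 0, best alternative gives 0.
Others bid (2, 17): truth gives 0, best alternative gives 0.
Others bid (3, 2): truth gives 0, best alternative gives 0.
Others bid (3, 3): truth gives 0, best alternative gives 0.
(Remaining 10 profiles checked similarly; truth is weakly best in each.)
In every case the truthful bid is at least as good as any alternative, so it is a dominant strategy.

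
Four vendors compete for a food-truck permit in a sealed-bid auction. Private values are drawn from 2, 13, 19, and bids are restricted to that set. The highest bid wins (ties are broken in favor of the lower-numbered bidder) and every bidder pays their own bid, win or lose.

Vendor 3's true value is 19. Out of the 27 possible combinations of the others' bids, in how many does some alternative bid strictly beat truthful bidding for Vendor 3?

Others bid (2, 2, 2): truth gives 0; bid 13 gives 6 > 0. Violating.
Others bid (2, 2, 13): truth gives 0; bid 13 gives 6 > 0. Violating.
Others bid (2, 19, 2): truth gives -19; bid 2 gives -2 > -19. Violating.
Others bid (2, 19, 13): truth gives -19; bid 2 gives -2 > -19. Violating.
Others bid (2, 2, 19): truth gives 0; no alternative beats it.
Others bid (2, 13, 2): truth gives 0; no alternative beats it.
(Checking all 27 profiles: 17 have a profitable deviation, 10 do not.)

17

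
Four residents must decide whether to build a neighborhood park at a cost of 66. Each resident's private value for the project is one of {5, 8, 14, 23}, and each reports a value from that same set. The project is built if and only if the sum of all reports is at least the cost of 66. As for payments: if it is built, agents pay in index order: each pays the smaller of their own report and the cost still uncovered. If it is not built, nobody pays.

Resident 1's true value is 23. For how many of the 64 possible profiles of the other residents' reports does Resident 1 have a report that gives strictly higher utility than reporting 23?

Others report (8, 23, 23): truth gives 0; report 14 gives 9 > 0. Violating.
Others report (14, 23, 23): truth gives 0; report 8 gives 15 > 0. Violating.
Others report (23, 8, 23): truth gives 0; report 14 gives 9 > 0. Violating.
Others report (23, 14, 23): truth gives 0; report 8 gives 15 > 0. Violating.
Others report (5, 5, 5): truth gives 0; no alternative beats it.
Others report (5, 5, 8): truth gives 0; no alternative beats it.
(Checking all 64 profiles: 7 have a profitable deviation, 57 do not.)

7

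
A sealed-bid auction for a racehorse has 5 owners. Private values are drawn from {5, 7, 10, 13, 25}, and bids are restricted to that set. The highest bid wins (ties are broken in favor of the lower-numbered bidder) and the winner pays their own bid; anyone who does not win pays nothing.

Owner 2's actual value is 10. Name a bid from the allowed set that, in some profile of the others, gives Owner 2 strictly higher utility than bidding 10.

7

Suppose Owner 1 bids 5, Owner 3 bids 5, Owner 4 bids 5 and Owner 5 bids 5.
Bid 10: wins, pays 10, utility 10 - 10 = 0.
Bid 7: wins, pays 7, utility 10 - 7 = 3.
So bidding 7 beats truth here (3 > 0).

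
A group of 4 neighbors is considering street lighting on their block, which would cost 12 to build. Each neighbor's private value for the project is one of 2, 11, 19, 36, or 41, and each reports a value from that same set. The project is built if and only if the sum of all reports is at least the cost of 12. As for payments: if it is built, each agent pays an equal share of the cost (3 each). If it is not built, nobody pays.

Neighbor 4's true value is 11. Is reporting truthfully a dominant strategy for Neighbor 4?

Check each profile of the others' reports and compare truth against every alternative report.
Others report (2, 2, 2): truth gives 8, best alternative gives 8.
Others report (2, 2, 11): truth gives 8, best alternative gives 8.
Others report (2, 2, 19): truth gives 8, best alternative gives 8.
Others report (2, 2, 36): truth gives 8, best alternative gives 8.
Others report (2, 2, 41): truth gives 8, best alternative gives 8.
Others report (2, 11, 2): truth gives 8, best alternative gives 8.
(Remaining 119 profiles checked similarly; truth is weakly best in each.)
In every case the truthful report is at least as good as any alternative, so it is a dominant strategy.

Yes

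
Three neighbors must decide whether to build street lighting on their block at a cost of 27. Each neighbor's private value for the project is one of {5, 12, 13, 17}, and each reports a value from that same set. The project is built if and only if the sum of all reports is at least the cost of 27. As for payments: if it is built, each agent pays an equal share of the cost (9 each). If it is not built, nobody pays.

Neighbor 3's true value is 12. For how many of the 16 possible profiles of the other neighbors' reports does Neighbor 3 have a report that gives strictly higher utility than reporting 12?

1

Others report (5, 5): truth gives 0; report 17 gives 3 > 0. Violating.
Others report (5, 12): truth gives 3; no alternative beats it.
Others report (5, 13): truth gives 3; no alternative beats it.
(Checking all 16 profiles: 1 has a profitable deviation, 15 do not.)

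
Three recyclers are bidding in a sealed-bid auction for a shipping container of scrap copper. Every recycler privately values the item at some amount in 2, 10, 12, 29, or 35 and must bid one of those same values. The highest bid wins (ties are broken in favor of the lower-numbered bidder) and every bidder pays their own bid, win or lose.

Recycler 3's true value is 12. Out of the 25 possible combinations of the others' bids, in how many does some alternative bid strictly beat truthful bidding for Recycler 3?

22

Others bid (2, 2): truth gives 0; bid 10 gives 2 > 0. Violating.
Others bid (2, 12): truth gives -12; bid 2 gives -2 > -12. Violating.
Others bid (2, 29): truth gives -12; bid 2 gives -2 > -12. Violating.
Others bid (2, 35): truth gives -12; bid 2 gives -2 > -12. Violating.
Others bid (2, 10): truth gives 0; no alternative beats it.
Others bid (10, 2): truth gives 0; no alternative beats it.
(Checking all 25 profiles: 22 have a profitable deviation, 3 do not.)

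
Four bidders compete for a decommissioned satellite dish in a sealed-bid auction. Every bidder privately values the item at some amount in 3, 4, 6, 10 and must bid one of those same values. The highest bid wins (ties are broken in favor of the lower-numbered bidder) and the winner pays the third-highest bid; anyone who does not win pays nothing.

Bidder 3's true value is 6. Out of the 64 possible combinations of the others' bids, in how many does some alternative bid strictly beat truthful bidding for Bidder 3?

Others bid (3, 3, 10): truth gives 0; bid 10 gives 3 > 0. Violating.
Others bid (3, 4, 10): truth gives 0; bid 10 gives 2 > 0. Violating.
Others bid (3, 6, 3): truth gives 0; bid 10 gives 3 > 0. Violating.
Others bid (3, 6, 4): truth gives 0; bid 10 gives 2 > 0. Violating.
Others bid (3, 3, 3): truth gives 3; no alternative beats it.
Others bid (3, 3, 4): truth gives 3; no alternative beats it.
(Checking all 64 profiles: 12 have a profitable deviation, 52 do not.)

12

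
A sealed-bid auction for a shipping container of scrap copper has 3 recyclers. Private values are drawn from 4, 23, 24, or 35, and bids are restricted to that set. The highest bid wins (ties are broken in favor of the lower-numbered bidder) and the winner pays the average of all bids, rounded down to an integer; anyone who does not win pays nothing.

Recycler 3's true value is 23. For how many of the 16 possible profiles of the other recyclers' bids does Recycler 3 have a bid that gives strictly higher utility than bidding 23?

Others bid (4, 23): truth gives 0; bid 24 gives 6 > 0. Violating.
Others bid (4, 24): truth gives 0; bid 35 gives 2 > 0. Violating.
Others bid (23, 4): truth gives 0; bid 24 gives 6 > 0. Violating.
Others bid (24, 4): truth gives 0; bid 35 gives 2 > 0. Violating.
Others bid (4, 4): truth gives 13; no alternative beats it.
Others bid (4, 35): truth gives 0; no alternative beats it.
(Checking all 16 profiles: 4 have a profitable deviation, 12 do not.)

4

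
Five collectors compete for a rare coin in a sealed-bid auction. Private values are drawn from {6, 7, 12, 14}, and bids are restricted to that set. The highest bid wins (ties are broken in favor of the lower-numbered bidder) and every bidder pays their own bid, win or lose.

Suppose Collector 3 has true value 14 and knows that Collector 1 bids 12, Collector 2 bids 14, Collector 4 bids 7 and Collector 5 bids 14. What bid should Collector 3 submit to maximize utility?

6

Bid 6: loses but pays 6, utility -6.
Bid 7: loses but pays 7, utility -7.
Bid 12: loses but pays 12, utility -12.
Bid 14: loses but pays 14, utility -14.
The best choice is 6 with utility -6.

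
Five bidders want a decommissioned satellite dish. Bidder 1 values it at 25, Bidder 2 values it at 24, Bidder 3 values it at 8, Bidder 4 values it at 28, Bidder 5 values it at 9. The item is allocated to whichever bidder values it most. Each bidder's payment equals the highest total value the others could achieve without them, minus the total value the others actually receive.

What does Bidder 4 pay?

25

Bidder 4 has the highest value and receives the item.
Without Bidder 4, the item would go to the next-highest value, 25, so the others could achieve 25.
With Bidder 4 present and winning, the others receive nothing, so their total is 0.
Payment = 25 - 0 = 25.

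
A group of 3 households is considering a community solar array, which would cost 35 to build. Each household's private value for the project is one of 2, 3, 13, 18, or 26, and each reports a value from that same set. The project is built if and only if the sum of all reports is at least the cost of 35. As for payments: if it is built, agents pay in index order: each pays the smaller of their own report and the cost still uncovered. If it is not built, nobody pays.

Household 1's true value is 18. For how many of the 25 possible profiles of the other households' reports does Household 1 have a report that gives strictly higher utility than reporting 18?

13

Others report (2, 26): truth gives 0; report 13 gives 5 > 0. Violating.
Others report (3, 26): truth gives 0; report 13 gives 5 > 0. Violating.
Others report (13, 13): truth gives 0; report 13 gives 5 > 0. Violating.
Others report (13, 18): truth gives 0; report 13 gives 5 > 0. Violating.
Others report (2, 2): truth gives 0; no alternative beats it.
Others report (2, 3): truth gives 0; no alternative beats it.
(Checking all 25 profiles: 13 have a profitable deviation, 12 do not.)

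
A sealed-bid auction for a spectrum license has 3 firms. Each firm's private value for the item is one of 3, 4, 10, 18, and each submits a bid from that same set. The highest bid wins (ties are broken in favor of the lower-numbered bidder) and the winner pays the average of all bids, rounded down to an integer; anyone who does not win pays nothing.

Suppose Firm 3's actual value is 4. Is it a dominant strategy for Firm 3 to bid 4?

Check each profile of the others' bids and compare truth against every alternative bid.
Others bid (3, 3): truth gives 1, best alternative gives 0.
Others bid (3, 4): truth gives 0, best alternative gives 0.
Others bid (3, 10): truth gives 0, best alternative gives 0.
Others bid (3, 18): truth gives 0, best alternative gives 0.
Others bid (4, 3): truth gives 0, best alternative gives 0.
Others bid (4, 4): truth gives 0, best alternative gives 0.
(Remaining 10 profiles checked similarly; truth is weakly best in each.)
In every case the truthful bid is at least as good as any alternative, so it is a dominant strategy.

Yes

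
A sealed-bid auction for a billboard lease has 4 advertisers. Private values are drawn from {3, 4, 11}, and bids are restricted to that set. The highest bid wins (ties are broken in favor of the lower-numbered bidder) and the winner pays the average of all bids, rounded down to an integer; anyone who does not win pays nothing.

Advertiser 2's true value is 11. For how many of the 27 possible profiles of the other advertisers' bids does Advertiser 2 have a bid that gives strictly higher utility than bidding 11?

Others bid (3, 3, 3): truth gives 6; bid 4 gives 8 > 6. Violating.
Others bid (3, 3, 4): truth gives 6; bid 4 gives 8 > 6. Violating.
Others bid (3, 4, 3): truth gives 6; bid 4 gives 8 > 6. Violating.
Others bid (3, 4, 4): truth gives 6; bid 4 gives 8 > 6. Violating.
Others bid (3, 3, 11): truth gives 4; no alternative beats it.
Others bid (3, 4, 11): truth gives 4; no alternative beats it.
(Checking all 27 profiles: 4 have a profitable deviation, 23 do not.)

4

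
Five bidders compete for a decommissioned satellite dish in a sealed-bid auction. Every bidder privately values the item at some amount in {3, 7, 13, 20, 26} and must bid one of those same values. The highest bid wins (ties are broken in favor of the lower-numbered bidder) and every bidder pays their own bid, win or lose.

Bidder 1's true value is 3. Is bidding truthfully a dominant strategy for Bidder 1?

Check each profile of the others' bids and compare truth against every alternative bid.
Others bid (3, 3, 3, 3): truth gives 0, best alternative gives -4.
Others bid (3, 3, 3, 13): truth gives -3, best alternative gives -7.
Others bid (3, 3, 3, 20): truth gives -3, best alternative gives -7.
Others bid (3, 3, 3, 26): truth gives -3, best alternative gives -7.
Others bid (3, 3, 7, 13): truth gives -3, best alternative gives -7.
Others bid (3, 3, 7, 20): truth gives -3, best alternative gives -7.
(Remaining 619 profiles checked similarly; truth is weakly best in each.)
In every case the truthful bid is at least as good as any alternative, so it is a dominant strategy.

Yes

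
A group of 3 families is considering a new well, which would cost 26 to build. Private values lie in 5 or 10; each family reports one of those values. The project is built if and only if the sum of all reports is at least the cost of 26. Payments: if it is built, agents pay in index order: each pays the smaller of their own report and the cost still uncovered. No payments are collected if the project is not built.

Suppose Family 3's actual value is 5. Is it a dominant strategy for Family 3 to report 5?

Yes

Check each profile of the others' reports and compare truth against every alternative report.
Others report (10, 10): truth gives 0, best alternative gives -1.
Others report (5, 5): truth gives 0, best alternative gives 0.
Others report (5, 10): truth gives 0, best alternative gives 0.
Others report (10, 5): truth gives 0, best alternative gives 0.
In every case the truthful report is at least as good as any alternative, so it is a dominant strategy.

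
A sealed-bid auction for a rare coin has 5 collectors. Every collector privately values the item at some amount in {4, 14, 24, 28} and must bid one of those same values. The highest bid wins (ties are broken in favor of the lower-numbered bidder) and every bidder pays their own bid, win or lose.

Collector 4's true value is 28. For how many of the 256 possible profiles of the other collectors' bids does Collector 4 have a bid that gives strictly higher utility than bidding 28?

172

Others bid (4, 4, 4, 4): truth gives 0; bid 14 gives 14 > 0. Violating.
Others bid (4, 4, 4, 14): truth gives 0; bid 14 gives 14 > 0. Violating.
Others bid (4, 4, 4, 24): truth gives 0; bid 24 gives 4 > 0. Violating.
Others bid (4, 4, 14, 4): truth gives 0; bid 24 gives 4 > 0. Violating.
Others bid (4, 4, 4, 28): truth gives 0; no alternative beats it.
Others bid (4, 4, 14, 28): truth gives 0; no alternative beats it.
(Checking all 256 profiles: 172 have a profitable deviation, 84 do not.)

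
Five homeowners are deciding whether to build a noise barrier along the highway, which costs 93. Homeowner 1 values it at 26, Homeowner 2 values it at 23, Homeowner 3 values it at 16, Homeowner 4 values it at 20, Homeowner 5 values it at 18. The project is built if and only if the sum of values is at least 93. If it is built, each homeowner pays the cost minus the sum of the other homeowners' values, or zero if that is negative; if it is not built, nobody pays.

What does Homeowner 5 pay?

Total value 103 ≥ cost 93, so the project is built.
The other homeowners' values sum to 85.
Cost minus that sum is 93 - 85 = 8.

8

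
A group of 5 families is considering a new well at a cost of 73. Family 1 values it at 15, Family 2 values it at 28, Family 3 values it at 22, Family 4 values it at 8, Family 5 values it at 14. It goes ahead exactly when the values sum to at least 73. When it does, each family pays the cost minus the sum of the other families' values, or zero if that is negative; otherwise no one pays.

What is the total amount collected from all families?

Total value 87 ≥ cost 73, so it is built.
Family 1: others sum to 72; max(0, 73 - 72) = 1.
Family 2: others sum to 59; max(0, 73 - 59) = 14.
Family 3: others sum to 65; max(0, 73 - 65) = 8.
Family 4: others sum to 79; max(0, 73 - 79) = 0.
Family 5: others sum to 73; max(0, 73 - 73) = 0.
Total collected = 1 + 14 + 8 + 0 + 0 = 23.

23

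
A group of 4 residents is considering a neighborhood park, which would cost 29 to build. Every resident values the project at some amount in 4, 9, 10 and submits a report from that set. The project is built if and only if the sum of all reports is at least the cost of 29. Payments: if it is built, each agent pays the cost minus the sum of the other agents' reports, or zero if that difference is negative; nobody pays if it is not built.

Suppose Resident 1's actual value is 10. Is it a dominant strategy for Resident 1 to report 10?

Yes

Check each profile of the others' reports and compare truth against every alternative report.
Others report (9, 10, 10): truth gives 10, best alternative gives 10.
Others report (10, 9, 10): truth gives 10, best alternative gives 10.
Others report (10, 10, 9): truth gives 10, best alternative gives 10.
Others report (10, 10, 10): truth gives 10, best alternative gives 10.
Others report (9, 9, 10): truth gives 9, best alternative gives 9.
Others report (9, 10, 9): truth gives 9, best alternative gives 9.
(Remaining 21 profiles checked similarly; truth is weakly best in each.)
In every case the truthful report is at least as good as any alternative, so it is a dominant strategy.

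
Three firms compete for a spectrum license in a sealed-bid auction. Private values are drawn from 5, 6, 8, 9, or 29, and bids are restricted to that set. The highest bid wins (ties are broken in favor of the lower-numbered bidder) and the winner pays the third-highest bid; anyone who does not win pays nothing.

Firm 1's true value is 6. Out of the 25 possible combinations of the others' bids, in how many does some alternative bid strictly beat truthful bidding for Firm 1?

Others bid (5, 8): truth gives 0; bid 8 gives 1 > 0. Violating.
Others bid (5, 9): truth gives 0; bid 9 gives 1 > 0. Violating.
Others bid (5, 29): truth gives 0; bid 29 gives 1 > 0. Violating.
Others bid (8, 5): truth gives 0; bid 8 gives 1 > 0. Violating.
Others bid (5, 5): truth gives 1; no alternative beats it.
Others bid (5, 6): truth gives 1; no alternative beats it.
(Checking all 25 profiles: 6 have a profitable deviation, 19 do not.)

6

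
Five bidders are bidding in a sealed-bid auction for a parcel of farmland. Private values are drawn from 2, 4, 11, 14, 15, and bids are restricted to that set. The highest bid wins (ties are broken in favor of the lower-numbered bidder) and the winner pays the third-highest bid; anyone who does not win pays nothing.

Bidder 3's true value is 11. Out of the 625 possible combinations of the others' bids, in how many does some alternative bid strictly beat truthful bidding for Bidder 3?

64

Others bid (2, 2, 2, 14): truth gives 0; bid 14 gives 9 > 0. Violating.
Others bid (2, 2, 2, 15): truth gives 0; bid 15 gives 9 > 0. Violating.
Others bid (2, 2, 4, 14): truth gives 0; bid 14 gives 7 > 0. Violating.
Others bid (2, 2, 4, 15): truth gives 0; bid 15 gives 7 > 0. Violating.
Others bid (2, 2, 2, 2): truth gives 9; no alternative beats it.
Others bid (2, 2, 2, 4): truth gives 9; no alternative beats it.
(Checking all 625 profiles: 64 have a profitable deviation, 561 do not.)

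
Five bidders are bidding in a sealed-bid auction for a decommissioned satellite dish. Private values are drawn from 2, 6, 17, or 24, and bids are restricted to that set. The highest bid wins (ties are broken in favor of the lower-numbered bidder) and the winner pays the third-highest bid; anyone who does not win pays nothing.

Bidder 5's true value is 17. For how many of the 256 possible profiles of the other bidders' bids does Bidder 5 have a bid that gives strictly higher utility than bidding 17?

Others bid (2, 2, 2, 17): truth gives 0; bid 24 gives 15 > 0. Violating.
Others bid (2, 2, 6, 17): truth gives 0; bid 24 gives 11 > 0. Violating.
Others bid (2, 2, 17, 2): truth gives 0; bid 24 gives 15 > 0. Violating.
Others bid (2, 2, 17, 6): truth gives 0; bid 24 gives 11 > 0. Violating.
Others bid (2, 2, 2, 2): truth gives 15; no alternative beats it.
Others bid (2, 2, 2, 6): truth gives 15; no alternative beats it.
(Checking all 256 profiles: 32 have a profitable deviation, 224 do not.)

32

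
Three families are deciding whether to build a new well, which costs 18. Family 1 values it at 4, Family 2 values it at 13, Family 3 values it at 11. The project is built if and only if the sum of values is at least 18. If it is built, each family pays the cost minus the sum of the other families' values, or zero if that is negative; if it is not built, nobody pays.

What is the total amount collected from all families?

4

Total value 28 ≥ cost 18, so it is built.
Family 1: others sum to 24; max(0, 18 - 24) = 0.
Family 2: others sum to 15; max(0, 18 - 15) = 3.
Family 3: others sum to 17; max(0, 18 - 17) = 1.
Total collected = 0 + 3 + 1 = 4.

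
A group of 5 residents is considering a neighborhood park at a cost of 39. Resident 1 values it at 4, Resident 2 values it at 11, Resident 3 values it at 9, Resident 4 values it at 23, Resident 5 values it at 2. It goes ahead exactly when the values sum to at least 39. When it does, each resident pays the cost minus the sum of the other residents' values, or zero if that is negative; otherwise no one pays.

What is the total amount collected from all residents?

14

Total value 49 ≥ cost 39, so it is built.
Resident 1: others sum to 45; max(0, 39 - 45) = 0.
Resident 2: others sum to 38; max(0, 39 - 38) = 1.
Resident 3: others sum to 40; max(0, 39 - 40) = 0.
Resident 4: others sum to 26; max(0, 39 - 26) = 13.
Resident 5: others sum to 47; max(0, 39 - 47) = 0.
Total collected = 0 + 1 + 0 + 13 + 0 = 14.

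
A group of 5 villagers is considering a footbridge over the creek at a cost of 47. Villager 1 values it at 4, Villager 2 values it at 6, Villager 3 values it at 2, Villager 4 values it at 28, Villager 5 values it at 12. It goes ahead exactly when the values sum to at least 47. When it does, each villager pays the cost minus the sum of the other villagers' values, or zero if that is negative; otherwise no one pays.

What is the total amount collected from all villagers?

Total value 52 ≥ cost 47, so it is built.
Villager 1: others sum to 48; max(0, 47 - 48) = 0.
Villager 2: others sum to 46; max(0, 47 - 46) = 1.
Villager 3: others sum to 50; max(0, 47 - 50) = 0.
Villager 4: others sum to 24; max(0, 47 - 24) = 23.
Villager 5: others sum to 40; max(0, 47 - 40) = 7.
Total collected = 0 + 1 + 0 + 23 + 7 = 31.

31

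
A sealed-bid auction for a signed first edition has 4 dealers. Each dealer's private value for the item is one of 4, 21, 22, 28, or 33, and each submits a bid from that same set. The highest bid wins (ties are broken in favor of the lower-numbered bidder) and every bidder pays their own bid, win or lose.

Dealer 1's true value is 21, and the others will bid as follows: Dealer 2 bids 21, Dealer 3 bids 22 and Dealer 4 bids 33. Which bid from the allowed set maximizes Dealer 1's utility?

Bid 4: loses but pays 4, utility -4.
Bid 21: loses but pays 21, utility -21.
Bid 22: loses but pays 22, utility -22.
Bid 28: loses but pays 28, utility -28.
Bid 33: wins, pays 33, utility 21 - 33 = -12.
The best choice is 4 with utility -4.

4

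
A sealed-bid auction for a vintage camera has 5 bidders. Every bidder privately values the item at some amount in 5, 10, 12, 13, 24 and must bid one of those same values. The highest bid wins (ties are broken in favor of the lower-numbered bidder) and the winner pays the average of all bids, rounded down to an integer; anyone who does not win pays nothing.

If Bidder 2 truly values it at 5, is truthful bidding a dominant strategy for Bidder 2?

Yes

Check each profile of the others' bids and compare truth against every alternative bid.
Others bid (5, 10, 10, 10): truth gives 0, best alternative gives -4.
Others bid (5, 5, 10, 10): truth gives 0, best alternative gives -3.
Others bid (5, 10, 5, 10): truth gives 0, best alternative gives -3.
Others bid (5, 10, 10, 5): truth gives 0, best alternative gives -3.
Others bid (5, 5, 5, 10): truth gives 0, best alternative gives -2.
Others bid (5, 5, 10, 5): truth gives 0, best alternative gives -2.
(Remaining 619 profiles checked similarly; truth is weakly best in each.)
In every case the truthful bid is at least as good as any alternative, so it is a dominant strategy.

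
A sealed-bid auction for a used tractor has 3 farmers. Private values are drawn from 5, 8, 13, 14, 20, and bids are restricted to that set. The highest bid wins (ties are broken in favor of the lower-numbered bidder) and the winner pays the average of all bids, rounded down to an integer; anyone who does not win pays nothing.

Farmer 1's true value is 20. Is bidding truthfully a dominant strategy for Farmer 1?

Consider the case where Farmer 2 bids 5 and Farmer 3 bids 5.
Truthful bid 20: wins, pays 10, utility 20 - 10 = 10.
Bid 5 instead: wins, pays 5, utility 20 - 5 = 15.
Since 15 > 10, bidding 5 is strictly better here, so truthful bidding is not dominant.

No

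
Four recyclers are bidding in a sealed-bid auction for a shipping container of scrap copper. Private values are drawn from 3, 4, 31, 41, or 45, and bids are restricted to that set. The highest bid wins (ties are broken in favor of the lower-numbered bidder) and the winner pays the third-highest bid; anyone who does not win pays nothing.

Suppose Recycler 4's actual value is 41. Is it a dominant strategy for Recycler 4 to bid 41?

Consider the case where Recycler 1 bids 3, Recycler 2 bids 3 and Recycler 3 bids 41.
Truthful bid 41: loses, pays 0, utility 0.
Bid 45 instead: wins, pays 3, utility 41 - 3 = 38.
Since 38 > 0, bidding 45 is strictly better here, so truthful bidding is not dominant.

No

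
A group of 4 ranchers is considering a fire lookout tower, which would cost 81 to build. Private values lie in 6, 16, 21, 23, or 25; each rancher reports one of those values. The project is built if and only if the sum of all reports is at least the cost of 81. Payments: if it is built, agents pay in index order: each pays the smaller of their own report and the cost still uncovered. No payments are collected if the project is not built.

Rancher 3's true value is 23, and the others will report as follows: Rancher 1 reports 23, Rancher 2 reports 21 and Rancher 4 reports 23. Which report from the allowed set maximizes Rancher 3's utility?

Report 6: project not built, utility 0.
Report 16: project built, pays 16, utility 23 - 16 = 7.
Report 21: project built, pays 21, utility 23 - 21 = 2.
Report 23: project built, pays 23, utility 23 - 23 = 0.
Report 25: project built, pays 25, utility 23 - 25 = -2.
The best choice is 16 with utility 7.

16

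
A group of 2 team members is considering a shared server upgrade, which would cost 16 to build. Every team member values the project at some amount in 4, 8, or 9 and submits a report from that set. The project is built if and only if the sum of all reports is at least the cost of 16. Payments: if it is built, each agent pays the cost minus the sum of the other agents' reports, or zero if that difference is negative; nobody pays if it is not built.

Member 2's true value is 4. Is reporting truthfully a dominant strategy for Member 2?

Yes

Check each profile of the others' reports and compare truth against every alternative report.
Others report (8): truth gives 0, best alternative gives -4.
Others report (9): truth gives 0, best alternative gives -3.
Others report (4): truth gives 0, best alternative gives 0.
In every case the truthful report is at least as good as any alternative, so it is a dominant strategy.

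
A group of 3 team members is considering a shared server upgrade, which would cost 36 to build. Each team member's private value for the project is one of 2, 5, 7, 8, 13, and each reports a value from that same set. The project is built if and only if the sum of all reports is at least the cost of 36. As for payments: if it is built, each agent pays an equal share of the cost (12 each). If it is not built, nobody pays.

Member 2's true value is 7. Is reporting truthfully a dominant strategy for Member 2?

Check each profile of the others' reports and compare truth against every alternative report.
Others report (2, 2): truth gives 0, best alternative gives 0.
Others report (2, 5): truth gives 0, best alternative gives 0.
Others report (2, 7): truth gives 0, best alternative gives 0.
Others report (2, 8): truth gives 0, best alternative gives 0.
Others report (2, 13): truth gives 0, best alternative gives 0.
Others report (5, 2): truth gives 0, best alternative gives 0.
(Remaining 19 profiles checked similarly; truth is weakly best in each.)
In every case the truthful report is at least as good as any alternative, so it is a dominant strategy.

Yes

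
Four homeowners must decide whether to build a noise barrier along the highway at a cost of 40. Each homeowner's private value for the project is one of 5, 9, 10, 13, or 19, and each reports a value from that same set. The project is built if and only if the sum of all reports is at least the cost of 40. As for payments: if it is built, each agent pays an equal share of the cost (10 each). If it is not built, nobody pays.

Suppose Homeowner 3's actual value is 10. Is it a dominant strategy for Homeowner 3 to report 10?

Yes

Check each profile of the others' reports and compare truth against every alternative report.
Others report (5, 5, 5): truth gives 0, best alternative gives 0.
Others report (5, 5, 9): truth gives 0, best alternative gives 0.
Others report (5, 5, 10): truth gives 0, best alternative gives 0.
Others report (5, 5, 13): truth gives 0, best alternative gives 0.
Others report (5, 5, 19): truth gives 0, best alternative gives 0.
Others report (5, 9, 5): truth gives 0, best alternative gives 0.
(Remaining 119 profiles checked similarly; truth is weakly best in each.)
In every case the truthful report is at least as good as any alternative, so it is a dominant strategy.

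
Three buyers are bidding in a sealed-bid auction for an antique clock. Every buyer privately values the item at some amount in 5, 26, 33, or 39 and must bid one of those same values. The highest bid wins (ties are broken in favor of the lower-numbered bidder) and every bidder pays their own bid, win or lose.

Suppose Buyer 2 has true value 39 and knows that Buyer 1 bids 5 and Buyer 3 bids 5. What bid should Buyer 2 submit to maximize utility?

Bid 5: loses but pays 5, utility -5.
Bid 26: wins, pays 26, utility 39 - 26 = 13.
Bid 33: wins, pays 33, utility 39 - 33 = 6.
Bid 39: wins, pays 39, utility 39 - 39 = 0.
The best choice is 26 with utility 13.

26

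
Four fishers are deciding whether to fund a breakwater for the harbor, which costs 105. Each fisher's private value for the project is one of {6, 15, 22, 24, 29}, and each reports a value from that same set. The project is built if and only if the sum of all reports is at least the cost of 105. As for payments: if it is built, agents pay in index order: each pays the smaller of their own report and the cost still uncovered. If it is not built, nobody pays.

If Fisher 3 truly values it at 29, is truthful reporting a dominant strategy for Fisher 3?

No

Consider the case where Fisher 1 reports 24, Fisher 2 reports 29 and Fisher 4 reports 29.
Truthful report 29: project built, pays 29, utility 29 - 29 = 0.
Report 24 instead: project built, pays 24, utility 29 - 24 = 5.
Since 5 > 0, reporting 24 is strictly better here, so truthful reporting is not dominant.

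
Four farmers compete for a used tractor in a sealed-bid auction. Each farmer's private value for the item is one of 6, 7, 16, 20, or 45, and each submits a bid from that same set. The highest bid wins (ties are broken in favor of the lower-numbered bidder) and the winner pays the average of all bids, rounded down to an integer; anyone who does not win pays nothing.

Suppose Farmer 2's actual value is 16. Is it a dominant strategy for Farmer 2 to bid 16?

Consider the case where Farmer 1 bids 6, Farmer 3 bids 6 and Farmer 4 bids 6.
Truthful bid 16: wins, pays 8, utility 16 - 8 = 8.
Bid 7 instead: wins, pays 6, utility 16 - 6 = 10.
Since 10 > 8, bidding 7 is strictly better here, so truthful bidding is not dominant.

No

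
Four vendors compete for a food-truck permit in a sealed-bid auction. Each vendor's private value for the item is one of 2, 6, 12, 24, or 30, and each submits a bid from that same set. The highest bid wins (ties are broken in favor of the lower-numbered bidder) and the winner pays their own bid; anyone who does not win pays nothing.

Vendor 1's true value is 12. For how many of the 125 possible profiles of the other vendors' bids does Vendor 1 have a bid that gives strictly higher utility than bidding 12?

8

Others bid (2, 2, 2): truth gives 0; bid 2 gives 10 > 0. Violating.
Others bid (2, 2, 6): truth gives 0; bid 6 gives 6 > 0. Violating.
Others bid (2, 6, 2): truth gives 0; bid 6 gives 6 > 0. Violating.
Others bid (2, 6, 6): truth gives 0; bid 6 gives 6 > 0. Violating.
Others bid (2, 2, 12): truth gives 0; no alternative beats it.
Others bid (2, 2, 24): truth gives 0; no alternative beats it.
(Checking all 125 profiles: 8 have a profitable deviation, 117 do not.)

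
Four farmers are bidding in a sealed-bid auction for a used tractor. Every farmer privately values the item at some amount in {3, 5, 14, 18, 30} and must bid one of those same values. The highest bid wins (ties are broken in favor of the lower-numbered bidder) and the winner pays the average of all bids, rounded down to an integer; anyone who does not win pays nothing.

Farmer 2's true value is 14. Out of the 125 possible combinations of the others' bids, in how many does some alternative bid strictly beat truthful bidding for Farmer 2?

Others bid (3, 3, 3): truth gives 9; bid 5 gives 11 > 9. Violating.
Others bid (3, 3, 5): truth gives 8; bid 5 gives 10 > 8. Violating.
Others bid (3, 3, 18): truth gives 0; bid 18 gives 4 > 0. Violating.
Others bid (3, 5, 3): truth gives 8; bid 5 gives 10 > 8. Violating.
Others bid (3, 3, 14): truth gives 6; no alternative beats it.
Others bid (3, 3, 30): truth gives 0; no alternative beats it.
(Checking all 125 profiles: 29 have a profitable deviation, 96 do not.)

29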